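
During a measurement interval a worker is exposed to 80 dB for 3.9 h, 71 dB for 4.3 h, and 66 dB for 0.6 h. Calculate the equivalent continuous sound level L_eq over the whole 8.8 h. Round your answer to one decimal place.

L_eq = 10·log₁₀[(1/T)·Σ tᵢ·10^(Lᵢ/10)] with T = 8.8 h.
Σ tᵢ·10^(Lᵢ/10) = 3.9·10^(80/10) + 4.3·10^(71/10) + 0.6·10^(66/10) = 4.465e+08.
L_eq = 10·log₁₀(4.465e+08/8.8) = 77.05 dB.

77.1 dB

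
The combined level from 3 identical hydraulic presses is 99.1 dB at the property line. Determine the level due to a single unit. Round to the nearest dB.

94 dB

Dividing the total intensity by 3 lowers the level by 10·log₁₀ 3 = 4.771 dB: L₁ = 99.1 − 4.771.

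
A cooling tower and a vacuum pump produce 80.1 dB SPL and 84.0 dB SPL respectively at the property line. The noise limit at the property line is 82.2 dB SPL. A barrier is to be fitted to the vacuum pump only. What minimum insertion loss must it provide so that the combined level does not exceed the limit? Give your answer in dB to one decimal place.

Fixed contribution from the other source: Σ 10^(L/10) = 10^(80.1/10) = 1.023e+08 (80.10 dB SPL).
To meet 82.2 dB SPL overall, the treated vacuum pump may contribute at most 10^(82.2/10) − 1.023e+08 = 6.363e+07, i.e. 78.04 dB SPL.
So the vacuum pump must be reduced from 84.0 to 78.04 dB SPL: IL = 5.96 dB.

6.0 dB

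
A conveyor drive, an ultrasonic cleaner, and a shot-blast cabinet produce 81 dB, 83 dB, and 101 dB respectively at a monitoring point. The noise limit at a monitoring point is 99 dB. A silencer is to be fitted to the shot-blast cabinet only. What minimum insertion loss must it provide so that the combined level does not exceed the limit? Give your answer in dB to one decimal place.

2.2 dB

The untreated sources together contribute 10^(81/10) + 10^(83/10) = 3.254e+08, i.e. 85.12 dB.
The limit corresponds to 10^(99/10) = 7.943e+09; subtracting the fixed part leaves 7.618e+09 for the shot-blast cabinet, i.e. 98.82 dB.
So the shot-blast cabinet must be reduced from 101 to 98.82 dB: IL = 2.18 dB.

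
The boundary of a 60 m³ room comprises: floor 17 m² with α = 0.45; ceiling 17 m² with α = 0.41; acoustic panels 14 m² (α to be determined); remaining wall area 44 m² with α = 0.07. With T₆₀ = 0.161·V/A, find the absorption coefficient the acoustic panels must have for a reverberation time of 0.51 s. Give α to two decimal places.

A = 0.161·V/T₆₀ = 0.161·60/0.51 = 18.94 m² sabins.
Absorption from the other surfaces = 17·0.45 + 17·0.41 + 44·0.07 = 17.70 m², so the acoustic panels must supply 1.24 m² over 14 m².
α = 1.24/14 = 0.089.

0.09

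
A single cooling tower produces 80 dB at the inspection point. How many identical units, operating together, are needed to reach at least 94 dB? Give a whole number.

The shortfall is 94 − 80 = 14.0 dB, and N units add 10·log₁₀ N, so need 10·log₁₀ N ≥ 14.0.
N ≥ 10^(14.0/10) = 25.119, so N = 26.

26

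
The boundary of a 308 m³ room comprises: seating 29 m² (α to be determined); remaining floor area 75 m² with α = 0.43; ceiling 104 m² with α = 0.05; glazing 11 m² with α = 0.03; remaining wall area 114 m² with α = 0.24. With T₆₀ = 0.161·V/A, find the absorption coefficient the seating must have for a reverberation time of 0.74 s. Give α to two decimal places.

0.06

A = 0.161·V/T₆₀ = 0.161·308/0.74 = 67.01 m² sabins.
Absorption from the other surfaces = 75·0.43 + 104·0.05 + 11·0.03 + 114·0.24 = 65.14 m², so the seating must supply 1.87 m² over 29 m².
α = 1.87/29 = 0.065.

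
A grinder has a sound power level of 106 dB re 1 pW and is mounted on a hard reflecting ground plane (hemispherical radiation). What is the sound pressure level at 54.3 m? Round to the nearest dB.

L_p = L_w − 10·log₁₀(2π·r²) with r = 54.3 m.
2π·r² = 1.853e+04 m², 10·log₁₀ of that is 42.678 dB.
L_p = 106 − 42.678 = 63.32 dB.

63 dB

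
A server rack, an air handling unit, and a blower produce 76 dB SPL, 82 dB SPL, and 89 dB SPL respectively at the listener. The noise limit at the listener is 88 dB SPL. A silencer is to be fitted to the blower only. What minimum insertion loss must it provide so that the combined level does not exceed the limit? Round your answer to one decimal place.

2.6 dB

The untreated sources together contribute 10^(76/10) + 10^(82/10) = 1.983e+08, i.e. 82.97 dB SPL.
To meet 88 dB SPL overall, the treated blower may contribute at most 10^(88/10) − 1.983e+08 = 4.327e+08, i.e. 86.36 dB SPL.
So the blower must be reduced from 89 to 86.36 dB SPL: IL = 2.64 dB.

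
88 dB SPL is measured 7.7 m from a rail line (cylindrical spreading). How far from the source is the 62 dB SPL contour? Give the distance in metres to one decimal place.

3065.4 m

Line-source spreading drops the level by 10·log₁₀(r₂/r₁); inverting, r₂/r₁ = 10^(ΔL/10).
r₂ = 7.7·10^((88−62)/10) = 7.7·10^(26.0/10) = 3065.43 m.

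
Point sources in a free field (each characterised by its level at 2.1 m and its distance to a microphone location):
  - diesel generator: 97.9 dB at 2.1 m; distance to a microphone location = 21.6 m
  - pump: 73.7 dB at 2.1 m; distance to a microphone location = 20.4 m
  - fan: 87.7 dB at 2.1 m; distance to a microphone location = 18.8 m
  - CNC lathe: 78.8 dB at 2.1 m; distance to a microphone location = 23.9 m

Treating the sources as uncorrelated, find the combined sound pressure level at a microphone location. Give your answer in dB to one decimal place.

78.2 dB

First find each source's level at the receiver (point-source: −20·log₁₀(r/r_ref)), then combine on an intensity basis.
diesel generator: 97.9 − 20·log₁₀(21.6/2.1) = 97.9 − 20.24 = 77.66 dB.
pump: 73.7 − 20·log₁₀(20.4/2.1) = 73.7 − 19.75 = 53.95 dB.
fan: 87.7 − 20·log₁₀(18.8/2.1) = 87.7 − 19.04 = 68.66 dB.
CNC lathe: 78.8 − 20·log₁₀(23.9/2.1) = 78.8 − 21.12 = 57.68 dB.
Σ 10^(L/10) = 6.646e+07 → L_total = 10·log₁₀(6.646e+07) = 78.23 dB.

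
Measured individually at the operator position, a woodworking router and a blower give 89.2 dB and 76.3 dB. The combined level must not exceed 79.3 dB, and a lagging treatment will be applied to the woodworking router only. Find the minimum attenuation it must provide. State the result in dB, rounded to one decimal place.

The untreated sources together contribute 10^(76.3/10) = 4.266e+07, i.e. 76.30 dB.
The limit corresponds to 10^(79.3/10) = 8.511e+07; subtracting the fixed part leaves 4.246e+07 for the woodworking router, i.e. 76.28 dB.
Required insertion loss = 89.2 − 76.28 = 12.92 dB.

12.9 dB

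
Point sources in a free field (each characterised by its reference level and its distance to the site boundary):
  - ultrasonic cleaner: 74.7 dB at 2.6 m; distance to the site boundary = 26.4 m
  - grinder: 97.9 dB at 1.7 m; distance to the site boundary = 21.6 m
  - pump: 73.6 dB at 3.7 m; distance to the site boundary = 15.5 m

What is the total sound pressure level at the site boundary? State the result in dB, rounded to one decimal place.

Propagate each source to the receiver with L = L_ref − 20·log₁₀(r/r_ref), then add intensities.
ultrasonic cleaner: 74.7 − 20·log₁₀(26.4/2.6) = 74.7 − 20.13 = 54.57 dB.
grinder: 97.9 − 20·log₁₀(21.6/1.7) = 97.9 − 22.08 = 75.82 dB.
pump: 73.6 − 20·log₁₀(15.5/3.7) = 73.6 − 12.44 = 61.16 dB.
Σ 10^(L/10) = 3.979e+07 → L_total = 10·log₁₀(3.979e+07) = 76.00 dB.

76.0 dB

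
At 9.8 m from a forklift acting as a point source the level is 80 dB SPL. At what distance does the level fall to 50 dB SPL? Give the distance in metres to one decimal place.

Point-source spreading drops the level by 20·log₁₀(r₂/r₁); inverting, r₂/r₁ = 10^(ΔL/20).
r₂ = 9.8·10^((80−50)/20) = 9.8·10^(30.0/20) = 309.90 m.

309.9 m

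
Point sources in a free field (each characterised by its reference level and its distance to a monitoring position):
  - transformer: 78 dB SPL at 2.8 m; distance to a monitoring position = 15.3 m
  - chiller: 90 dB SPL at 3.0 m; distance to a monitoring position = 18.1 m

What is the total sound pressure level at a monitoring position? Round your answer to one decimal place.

74.7 dB SPL

First find each source's level at the receiver (point-source: −20·log₁₀(r/r_ref)), then combine on an intensity basis.
transformer: 78 − 20·log₁₀(15.3/2.8) = 78 − 14.75 = 63.25 dB SPL.
chiller: 90 − 20·log₁₀(18.1/3.0) = 90 − 15.61 = 74.39 dB SPL.
Σ 10^(L/10) = 2.958e+07 → L_total = 10·log₁₀(2.958e+07) = 74.71 dB SPL.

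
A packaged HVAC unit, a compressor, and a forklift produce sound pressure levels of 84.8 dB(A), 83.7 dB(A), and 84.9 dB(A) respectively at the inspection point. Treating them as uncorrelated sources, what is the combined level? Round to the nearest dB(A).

Incoherent sources combine by intensity addition: L_total = 10·log₁₀(Σ 10^(L_i/10)).
Σ 10^(L/10) = 10^(84.8/10) + 10^(83.7/10) + 10^(84.9/10) = 8.454e+08.
L_total = 10·log₁₀(8.454e+08) = 89.27 dB(A).

89 dB(A)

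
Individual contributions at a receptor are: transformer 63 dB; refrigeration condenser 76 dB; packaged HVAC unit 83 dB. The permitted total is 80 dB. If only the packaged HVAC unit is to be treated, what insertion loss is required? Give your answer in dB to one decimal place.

The untreated sources together contribute 10^(63/10) + 10^(76/10) = 4.181e+07, i.e. 76.21 dB.
To meet 80 dB overall, the treated packaged HVAC unit may contribute at most 10^(80/10) − 4.181e+07 = 5.819e+07, i.e. 77.65 dB.
So the packaged HVAC unit must be reduced from 83 to 77.65 dB: IL = 5.35 dB.

5.4 dB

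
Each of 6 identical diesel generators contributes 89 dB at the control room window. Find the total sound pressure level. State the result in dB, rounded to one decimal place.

With 6 equal, uncorrelated contributions the intensity is 6× that of one unit, giving a rise of 10·log₁₀ 6.
L_total = 89 + 10·log₁₀(6) = 89 + 7.782 = 96.78 dB.

96.8 dB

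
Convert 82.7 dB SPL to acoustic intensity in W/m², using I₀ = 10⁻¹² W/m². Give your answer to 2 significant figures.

0.00019 W/m²

I = I₀·10^(L/10) = 10⁻¹² × 10^(82.7/10) = 10^(-3.730).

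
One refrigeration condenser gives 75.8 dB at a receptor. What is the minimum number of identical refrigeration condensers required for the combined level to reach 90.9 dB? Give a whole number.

33

N identical sources give L₁ + 10·log₁₀ N, so require 10·log₁₀ N ≥ 90.9 − 75.8 = 15.1 dB.
N ≥ 10^(15.1/10) = 32.359, so N = 33.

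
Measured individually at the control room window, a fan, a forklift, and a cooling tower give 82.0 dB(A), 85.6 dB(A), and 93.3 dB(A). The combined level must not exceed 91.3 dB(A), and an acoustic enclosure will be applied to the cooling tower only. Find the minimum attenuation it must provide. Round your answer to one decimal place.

The untreated sources together contribute 10^(82.0/10) + 10^(85.6/10) = 5.216e+08, i.e. 87.17 dB(A).
The limit corresponds to 10^(91.3/10) = 1.349e+09; subtracting the fixed part leaves 8.274e+08 for the cooling tower, i.e. 89.18 dB(A).
Required insertion loss = 93.3 − 89.18 = 4.12 dB.

4.1 dB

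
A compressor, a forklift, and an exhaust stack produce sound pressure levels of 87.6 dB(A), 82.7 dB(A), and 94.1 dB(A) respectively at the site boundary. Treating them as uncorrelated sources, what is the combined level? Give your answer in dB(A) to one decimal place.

For uncorrelated sources the intensities add, so convert each level to linear form, sum, and take 10·log₁₀ of the total.
Σ 10^(L/10) = 10^(87.6/10) + 10^(82.7/10) + 10^(94.1/10) = 3.332e+09.
L_total = 10·log₁₀(3.332e+09) = 95.23 dB(A).

95.2 dB(A)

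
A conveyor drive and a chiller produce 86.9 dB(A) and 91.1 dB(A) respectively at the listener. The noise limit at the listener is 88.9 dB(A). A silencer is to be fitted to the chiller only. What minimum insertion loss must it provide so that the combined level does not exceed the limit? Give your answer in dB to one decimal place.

6.5 dB

The untreated sources together contribute 10^(86.9/10) = 4.898e+08, i.e. 86.90 dB(A).
The limit corresponds to 10^(88.9/10) = 7.762e+08; subtracting the fixed part leaves 2.865e+08 for the chiller, i.e. 84.57 dB(A).
So the chiller must be reduced from 91.1 to 84.57 dB(A): IL = 6.53 dB.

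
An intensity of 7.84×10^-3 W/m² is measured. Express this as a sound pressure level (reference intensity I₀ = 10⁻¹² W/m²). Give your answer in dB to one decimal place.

98.9 dB

L = 10·log₁₀(I/I₀) = 10·log₁₀(7.84×10^-3/10⁻¹²) = 10·log₁₀(7.84×10^9).
L = 10·(0.8943 + 9) = 98.94 dB.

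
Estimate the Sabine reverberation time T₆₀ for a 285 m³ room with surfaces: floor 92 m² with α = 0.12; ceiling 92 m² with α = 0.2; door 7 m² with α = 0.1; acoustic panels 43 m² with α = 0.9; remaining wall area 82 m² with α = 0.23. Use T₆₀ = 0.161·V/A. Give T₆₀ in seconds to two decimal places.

A = Σ Sᵢαᵢ = 92·0.12 + 92·0.2 + 7·0.1 + 43·0.9 + 82·0.23 = 87.70 m².
T₆₀ = 0.161 × 285 / 87.70 = 0.523 s.

0.52 s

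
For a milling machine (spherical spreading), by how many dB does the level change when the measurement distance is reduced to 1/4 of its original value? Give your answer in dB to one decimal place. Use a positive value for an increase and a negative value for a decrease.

With spherical spreading the level changes by −20·log₁₀(r₂/r₁).
ΔL = −20·log₁₀(0.25) = +12.04 dB.

+12.0 dB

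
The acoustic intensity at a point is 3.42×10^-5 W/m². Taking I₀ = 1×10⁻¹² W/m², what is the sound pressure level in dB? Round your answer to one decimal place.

75.3 dB

L = 10·log₁₀(I/I₀) = 10·log₁₀(3.42×10^-5/10⁻¹²) = 10·log₁₀(3.42×10^7).
L = 10·(0.5340 + 7) = 75.34 dB.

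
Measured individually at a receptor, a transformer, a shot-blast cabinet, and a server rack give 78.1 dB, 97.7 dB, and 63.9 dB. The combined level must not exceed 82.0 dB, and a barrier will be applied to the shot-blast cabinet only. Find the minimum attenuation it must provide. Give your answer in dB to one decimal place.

18.1 dB

The untreated sources together contribute 10^(78.1/10) + 10^(63.9/10) = 6.702e+07, i.e. 78.26 dB.
To meet 82.0 dB overall, the treated shot-blast cabinet may contribute at most 10^(82.0/10) − 6.702e+07 = 9.147e+07, i.e. 79.61 dB.
Required insertion loss = 97.7 − 79.61 = 18.09 dB.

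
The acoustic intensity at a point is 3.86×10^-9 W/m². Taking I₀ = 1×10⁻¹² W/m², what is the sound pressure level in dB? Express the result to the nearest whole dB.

Dividing by I₀ shifts the exponent by 12: I/I₀ = 3.86×10^3.
L = 10·(0.5866 + 3) = 35.87 dB.

36 dB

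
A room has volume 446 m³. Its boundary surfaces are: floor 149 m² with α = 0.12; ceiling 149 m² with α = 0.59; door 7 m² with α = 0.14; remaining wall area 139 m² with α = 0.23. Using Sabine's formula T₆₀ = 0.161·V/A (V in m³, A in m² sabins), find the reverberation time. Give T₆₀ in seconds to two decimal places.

0.52 s

Summing Sᵢαᵢ: 149·0.12 + 149·0.59 + 7·0.14 + 139·0.23 = 138.74 m².
T₆₀ = 0.161·V/A = 0.161·446/138.74 = 0.518 s.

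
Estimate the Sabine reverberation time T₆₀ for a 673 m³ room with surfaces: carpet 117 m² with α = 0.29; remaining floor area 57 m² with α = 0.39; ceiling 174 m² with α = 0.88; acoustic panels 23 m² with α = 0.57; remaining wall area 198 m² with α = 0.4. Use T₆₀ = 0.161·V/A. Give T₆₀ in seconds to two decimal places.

0.36 s

Summing Sᵢαᵢ: 117·0.29 + 57·0.39 + 174·0.88 + 23·0.57 + 198·0.4 = 301.59 m².
T₆₀ = 0.161·V/A = 0.161·673/301.59 = 0.359 s.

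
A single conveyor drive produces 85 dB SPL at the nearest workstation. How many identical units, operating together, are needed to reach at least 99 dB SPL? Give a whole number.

26

The shortfall is 99 − 85 = 14.0 dB, and N units add 10·log₁₀ N, so need 10·log₁₀ N ≥ 14.0.
N ≥ 10^(14.0/10) = 25.119, so N = 26.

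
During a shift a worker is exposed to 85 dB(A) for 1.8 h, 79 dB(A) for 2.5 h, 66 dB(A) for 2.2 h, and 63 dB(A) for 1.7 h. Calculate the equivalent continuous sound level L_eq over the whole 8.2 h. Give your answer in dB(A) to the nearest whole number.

Weight each interval's intensity by its duration and average over T = 8.2 h:
Σ tᵢ·10^(Lᵢ/10) = 1.8·10^(85/10) + 2.5·10^(79/10) + 2.2·10^(66/10) + 1.7·10^(63/10) = 7.799e+08.
L_eq = 10·log₁₀(7.799e+08/8.2) = 79.78 dB(A).

80 dB(A)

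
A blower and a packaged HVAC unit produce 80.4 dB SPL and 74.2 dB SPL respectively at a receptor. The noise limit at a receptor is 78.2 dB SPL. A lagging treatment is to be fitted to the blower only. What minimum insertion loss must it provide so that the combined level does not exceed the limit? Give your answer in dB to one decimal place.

4.4 dB

The untreated sources together contribute 10^(74.2/10) = 2.630e+07, i.e. 74.20 dB SPL.
To meet 78.2 dB SPL overall, the treated blower may contribute at most 10^(78.2/10) − 2.630e+07 = 3.977e+07, i.e. 76.00 dB SPL.
Required insertion loss = 80.4 − 76.00 = 4.40 dB.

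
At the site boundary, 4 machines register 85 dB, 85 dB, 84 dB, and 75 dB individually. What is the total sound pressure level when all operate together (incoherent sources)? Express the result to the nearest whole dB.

Incoherent sources combine by intensity addition: L_total = 10·log₁₀(Σ 10^(L_i/10)).
Σ 10^(L/10) = 10^(85/10) + 10^(85/10) + 10^(84/10) + 10^(75/10) = 9.153e+08.
L_total = 10·log₁₀(9.153e+08) = 89.62 dB.

90 dB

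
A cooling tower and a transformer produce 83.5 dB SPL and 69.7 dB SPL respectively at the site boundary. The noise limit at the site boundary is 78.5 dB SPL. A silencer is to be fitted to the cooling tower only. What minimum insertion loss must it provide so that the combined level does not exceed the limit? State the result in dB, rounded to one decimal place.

Fixed contribution from the other source: Σ 10^(L/10) = 10^(69.7/10) = 9.333e+06 (69.70 dB SPL).
To meet 78.5 dB SPL overall, the treated cooling tower may contribute at most 10^(78.5/10) − 9.333e+06 = 6.146e+07, i.e. 77.89 dB SPL.
So the cooling tower must be reduced from 83.5 to 77.89 dB SPL: IL = 5.61 dB.

5.6 dB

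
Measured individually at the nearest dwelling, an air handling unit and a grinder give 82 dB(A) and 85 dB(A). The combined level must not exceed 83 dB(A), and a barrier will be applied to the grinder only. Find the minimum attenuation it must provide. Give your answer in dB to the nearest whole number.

The untreated sources together contribute 10^(82/10) = 1.585e+08, i.e. 82.00 dB(A).
The limit corresponds to 10^(83/10) = 1.995e+08; subtracting the fixed part leaves 4.104e+07 for the grinder, i.e. 76.13 dB(A).
Required insertion loss = 85 − 76.13 = 8.87 dB.

9 dB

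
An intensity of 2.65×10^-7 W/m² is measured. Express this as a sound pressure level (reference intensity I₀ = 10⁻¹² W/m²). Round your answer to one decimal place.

Dividing by I₀ shifts the exponent by 12: I/I₀ = 2.65×10^5.
L = 10·(0.4232 + 5) = 54.23 dB.

54.2 dB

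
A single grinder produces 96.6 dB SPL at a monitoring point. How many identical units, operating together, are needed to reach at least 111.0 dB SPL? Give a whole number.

The shortfall is 111.0 − 96.6 = 14.4 dB, and N units add 10·log₁₀ N, so need 10·log₁₀ N ≥ 14.4.
N ≥ 10^(14.4/10) = 27.542, so N = 28.

28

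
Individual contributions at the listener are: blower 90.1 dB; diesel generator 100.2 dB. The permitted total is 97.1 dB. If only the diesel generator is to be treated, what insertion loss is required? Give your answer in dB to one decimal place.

Fixed contribution from the other source: Σ 10^(L/10) = 10^(90.1/10) = 1.023e+09 (90.10 dB).
To meet 97.1 dB overall, the treated diesel generator may contribute at most 10^(97.1/10) − 1.023e+09 = 4.105e+09, i.e. 96.13 dB.
So the diesel generator must be reduced from 100.2 to 96.13 dB: IL = 4.07 dB.

4.1 dB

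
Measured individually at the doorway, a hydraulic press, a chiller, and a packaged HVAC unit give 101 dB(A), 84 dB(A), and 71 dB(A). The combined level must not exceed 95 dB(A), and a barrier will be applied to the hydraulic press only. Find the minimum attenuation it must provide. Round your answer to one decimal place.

The untreated sources together contribute 10^(84/10) + 10^(71/10) = 2.638e+08, i.e. 84.21 dB(A).
To meet 95 dB(A) overall, the treated hydraulic press may contribute at most 10^(95/10) − 2.638e+08 = 2.898e+09, i.e. 94.62 dB(A).
So the hydraulic press must be reduced from 101 to 94.62 dB(A): IL = 6.38 dB.

6.4 dB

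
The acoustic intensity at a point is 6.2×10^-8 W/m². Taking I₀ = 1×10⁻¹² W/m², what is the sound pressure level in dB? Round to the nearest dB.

I/I₀ = 6.2×10^-8/10⁻¹² = 6.2×10^4, and L = 10·log₁₀(I/I₀).
L = 10·(0.7924 + 4) = 47.92 dB.

48 dB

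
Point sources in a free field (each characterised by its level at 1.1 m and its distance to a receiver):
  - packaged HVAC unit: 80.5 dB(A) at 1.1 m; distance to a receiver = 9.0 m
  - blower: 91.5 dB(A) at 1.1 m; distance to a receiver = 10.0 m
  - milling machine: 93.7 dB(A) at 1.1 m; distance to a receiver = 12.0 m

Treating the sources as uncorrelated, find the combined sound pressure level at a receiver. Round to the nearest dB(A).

76 dB(A)

First find each source's level at the receiver (point-source: −20·log₁₀(r/r_ref)), then combine on an intensity basis.
packaged HVAC unit: 80.5 − 20·log₁₀(9.0/1.1) = 80.5 − 18.26 = 62.24 dB(A).
blower: 91.5 − 20·log₁₀(10.0/1.1) = 91.5 − 19.17 = 72.33 dB(A).
milling machine: 93.7 − 20·log₁₀(12.0/1.1) = 93.7 − 20.76 = 72.94 dB(A).
Σ 10^(L/10) = 3.847e+07 → L_total = 10·log₁₀(3.847e+07) = 75.85 dB(A).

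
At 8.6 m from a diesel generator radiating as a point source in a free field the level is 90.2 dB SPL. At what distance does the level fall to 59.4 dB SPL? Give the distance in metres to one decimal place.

298.2 m

For a point source L₁ − L₂ = 20·log₁₀(r₂/r₁), so r₂ = r₁·10^((L₁−L₂)/20).
r₂ = 8.6·10^((90.2−59.4)/20) = 8.6·10^(30.8/20) = 298.19 m.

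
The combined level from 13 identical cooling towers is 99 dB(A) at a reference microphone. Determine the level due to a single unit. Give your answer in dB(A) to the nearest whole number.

Dividing the total intensity by 13 lowers the level by 10·log₁₀ 13 = 11.139 dB: L₁ = 99 − 11.139.

88 dB(A)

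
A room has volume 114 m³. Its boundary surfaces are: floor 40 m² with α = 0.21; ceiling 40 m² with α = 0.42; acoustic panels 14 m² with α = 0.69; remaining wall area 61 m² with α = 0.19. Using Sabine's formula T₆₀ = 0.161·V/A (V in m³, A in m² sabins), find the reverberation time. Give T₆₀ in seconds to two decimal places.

Total absorption A = 40·0.21 + 40·0.42 + 14·0.69 + 61·0.19 = 46.45 m² sabins.
T₆₀ = 0.161·V/A = 0.161·114/46.45 = 0.395 s.

0.40 s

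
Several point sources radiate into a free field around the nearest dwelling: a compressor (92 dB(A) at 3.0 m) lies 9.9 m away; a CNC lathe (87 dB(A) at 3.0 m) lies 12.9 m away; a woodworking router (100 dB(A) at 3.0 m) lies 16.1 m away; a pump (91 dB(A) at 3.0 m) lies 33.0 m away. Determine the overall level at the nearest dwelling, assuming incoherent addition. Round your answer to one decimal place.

Propagate each source to the receiver with L = L_ref − 20·log₁₀(r/r_ref), then add intensities.
compressor: 92 − 20·log₁₀(9.9/3.0) = 92 − 10.37 = 81.63 dB(A).
CNC lathe: 87 − 20·log₁₀(12.9/3.0) = 87 − 12.67 = 74.33 dB(A).
woodworking router: 100 − 20·log₁₀(16.1/3.0) = 100 − 14.59 = 85.41 dB(A).
pump: 91 − 20·log₁₀(33.0/3.0) = 91 − 20.83 = 70.17 dB(A).
Σ 10^(L/10) = 5.303e+08 → L_total = 10·log₁₀(5.303e+08) = 87.24 dB(A).

87.2 dB(A)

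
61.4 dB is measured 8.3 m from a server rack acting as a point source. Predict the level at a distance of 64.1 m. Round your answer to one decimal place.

Point-source attenuation: ΔL = 20·log₁₀(r₂/r₁) = 20·log₁₀(64.1/8.3) = 17.756 dB.
L₂ = 61.4 − 20·log₁₀(64.1/8.3) = 61.4 − 17.756 = 43.64 dB.

43.6 dB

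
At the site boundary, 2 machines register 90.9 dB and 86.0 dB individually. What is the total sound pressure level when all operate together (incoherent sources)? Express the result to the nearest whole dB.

Incoherent sources combine by intensity addition: L_total = 10·log₁₀(Σ 10^(L_i/10)).
Σ 10^(L/10) = 10^(90.9/10) + 10^(86.0/10) = 1.628e+09.
L_total = 10·log₁₀(1.628e+09) = 92.12 dB.

92 dB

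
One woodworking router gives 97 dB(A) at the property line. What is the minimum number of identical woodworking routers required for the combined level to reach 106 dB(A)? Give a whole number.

N identical sources give L₁ + 10·log₁₀ N, so require 10·log₁₀ N ≥ 106 − 97 = 9.0 dB.
N ≥ 10^(9.0/10) = 7.943, so N = 8.

8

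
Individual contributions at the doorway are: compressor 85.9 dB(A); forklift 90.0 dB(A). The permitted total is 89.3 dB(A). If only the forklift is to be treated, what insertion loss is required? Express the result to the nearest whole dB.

Fixed contribution from the other source: Σ 10^(L/10) = 10^(85.9/10) = 3.890e+08 (85.90 dB(A)).
To meet 89.3 dB(A) overall, the treated forklift may contribute at most 10^(89.3/10) − 3.890e+08 = 4.621e+08, i.e. 86.65 dB(A).
Required insertion loss = 90.0 − 86.65 = 3.35 dB.

3 dB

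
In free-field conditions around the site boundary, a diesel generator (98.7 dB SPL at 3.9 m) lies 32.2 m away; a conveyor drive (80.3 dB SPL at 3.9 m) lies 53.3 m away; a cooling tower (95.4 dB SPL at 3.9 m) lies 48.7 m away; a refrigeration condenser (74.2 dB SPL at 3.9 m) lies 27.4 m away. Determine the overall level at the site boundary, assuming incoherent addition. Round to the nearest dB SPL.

81 dB SPL

Propagate each source to the receiver with L = L_ref − 20·log₁₀(r/r_ref), then add intensities.
diesel generator: 98.7 − 20·log₁₀(32.2/3.9) = 98.7 − 18.34 = 80.36 dB SPL.
conveyor drive: 80.3 − 20·log₁₀(53.3/3.9) = 80.3 − 22.71 = 57.59 dB SPL.
cooling tower: 95.4 − 20·log₁₀(48.7/3.9) = 95.4 − 21.93 = 73.47 dB SPL.
refrigeration condenser: 74.2 − 20·log₁₀(27.4/3.9) = 74.2 − 16.93 = 57.27 dB SPL.
Σ 10^(L/10) = 1.321e+08 → L_total = 10·log₁₀(1.321e+08) = 81.21 dB SPL.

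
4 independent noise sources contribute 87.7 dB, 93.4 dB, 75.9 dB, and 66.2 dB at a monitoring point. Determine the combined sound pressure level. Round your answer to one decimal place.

94.5 dB

For uncorrelated sources the intensities add, so convert each level to linear form, sum, and take 10·log₁₀ of the total.
Σ 10^(L/10) = 10^(87.7/10) + 10^(93.4/10) + 10^(75.9/10) + 10^(66.2/10) = 2.820e+09.
L_total = 10·log₁₀(2.820e+09) = 94.50 dB.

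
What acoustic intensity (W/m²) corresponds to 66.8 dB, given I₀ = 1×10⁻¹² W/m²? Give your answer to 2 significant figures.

L = 10·log₁₀(I/I₀) ⇒ I = I₀·10^(L/10) = 10⁻¹² × 10^6.68.

4.8e-06 W/m²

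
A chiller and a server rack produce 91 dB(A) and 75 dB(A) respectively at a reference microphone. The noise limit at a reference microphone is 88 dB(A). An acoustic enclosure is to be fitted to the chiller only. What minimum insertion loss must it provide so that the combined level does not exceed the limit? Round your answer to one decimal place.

Everything except the chiller sums to 10^(75/10) = 3.162e+07 in linear terms, 75.00 dB(A).
The limit corresponds to 10^(88/10) = 6.310e+08; subtracting the fixed part leaves 5.993e+08 for the chiller, i.e. 87.78 dB(A).
Required insertion loss = 91 − 87.78 = 3.22 dB.

3.2 dB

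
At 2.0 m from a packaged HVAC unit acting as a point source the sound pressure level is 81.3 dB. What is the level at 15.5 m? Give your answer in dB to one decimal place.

63.5 dB

For a point source, L₂ = L₁ − 20·log₁₀(r₂/r₁).
L₂ = 81.3 − 20·log₁₀(15.5/2.0) = 81.3 − 17.786 = 63.51 dB.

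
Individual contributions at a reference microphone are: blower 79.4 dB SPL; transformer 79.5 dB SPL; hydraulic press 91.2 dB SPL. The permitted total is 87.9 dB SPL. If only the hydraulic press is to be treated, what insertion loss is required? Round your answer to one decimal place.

Fixed contribution from the other sources: Σ 10^(L/10) = 10^(79.4/10) + 10^(79.5/10) = 1.762e+08 (82.46 dB SPL).
To meet 87.9 dB SPL overall, the treated hydraulic press may contribute at most 10^(87.9/10) − 1.762e+08 = 4.404e+08, i.e. 86.44 dB SPL.
So the hydraulic press must be reduced from 91.2 to 86.44 dB SPL: IL = 4.76 dB.

4.8 dB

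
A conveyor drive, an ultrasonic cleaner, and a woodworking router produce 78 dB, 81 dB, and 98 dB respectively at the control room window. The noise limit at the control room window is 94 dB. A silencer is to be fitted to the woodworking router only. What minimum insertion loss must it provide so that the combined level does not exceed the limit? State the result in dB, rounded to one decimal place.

4.3 dB

Fixed contribution from the other sources: Σ 10^(L/10) = 10^(78/10) + 10^(81/10) = 1.890e+08 (82.76 dB).
To meet 94 dB overall, the treated woodworking router may contribute at most 10^(94/10) − 1.890e+08 = 2.323e+09, i.e. 93.66 dB.
So the woodworking router must be reduced from 98 to 93.66 dB: IL = 4.34 dB.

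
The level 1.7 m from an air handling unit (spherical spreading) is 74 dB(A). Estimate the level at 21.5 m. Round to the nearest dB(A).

52 dB(A)

Point-source attenuation: ΔL = 20·log₁₀(r₂/r₁) = 20·log₁₀(21.5/1.7) = 22.040 dB.
L₂ = 74 − 20·log₁₀(21.5/1.7) = 74 − 22.040 = 51.96 dB(A).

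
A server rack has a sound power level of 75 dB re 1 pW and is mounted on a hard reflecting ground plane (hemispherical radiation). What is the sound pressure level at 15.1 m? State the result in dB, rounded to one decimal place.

Free-field hemispherical radiation: L_p = L_w − 10·log₁₀(2π·r²), r = 15.1 m.
2π·r² = 1433 m², 10·log₁₀ of that is 31.561 dB.
L_p = 75 − 31.561 = 43.44 dB.

43.4 dB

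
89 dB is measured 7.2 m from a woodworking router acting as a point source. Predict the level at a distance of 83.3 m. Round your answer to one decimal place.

Point-source attenuation: ΔL = 20·log₁₀(r₂/r₁) = 20·log₁₀(83.3/7.2) = 21.266 dB.
L₂ = 89 − 20·log₁₀(83.3/7.2) = 89 − 21.266 = 67.73 dB.

67.7 dB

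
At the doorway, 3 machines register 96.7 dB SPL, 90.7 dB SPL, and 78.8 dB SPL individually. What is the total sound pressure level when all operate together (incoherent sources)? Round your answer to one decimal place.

Incoherent sources combine by intensity addition: L_total = 10·log₁₀(Σ 10^(L_i/10)).
Σ 10^(L/10) = 10^(96.7/10) + 10^(90.7/10) + 10^(78.8/10) = 5.928e+09.
L_total = 10·log₁₀(5.928e+09) = 97.73 dB SPL.

97.7 dB SPL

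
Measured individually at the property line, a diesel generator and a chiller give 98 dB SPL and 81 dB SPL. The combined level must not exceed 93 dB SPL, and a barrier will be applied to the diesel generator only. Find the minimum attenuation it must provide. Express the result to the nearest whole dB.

Everything except the diesel generator sums to 10^(81/10) = 1.259e+08 in linear terms, 81.00 dB SPL.
To meet 93 dB SPL overall, the treated diesel generator may contribute at most 10^(93/10) − 1.259e+08 = 1.869e+09, i.e. 92.72 dB SPL.
Required insertion loss = 98 − 92.72 = 5.28 dB.

5 dB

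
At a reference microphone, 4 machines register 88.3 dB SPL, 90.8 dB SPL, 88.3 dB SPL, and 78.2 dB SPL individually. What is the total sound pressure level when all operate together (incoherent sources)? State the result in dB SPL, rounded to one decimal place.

Incoherent sources combine by intensity addition: L_total = 10·log₁₀(Σ 10^(L_i/10)).
Σ 10^(L/10) = 10^(88.3/10) + 10^(90.8/10) + 10^(88.3/10) + 10^(78.2/10) = 2.620e+09.
L_total = 10·log₁₀(2.620e+09) = 94.18 dB SPL.

94.2 dB SPL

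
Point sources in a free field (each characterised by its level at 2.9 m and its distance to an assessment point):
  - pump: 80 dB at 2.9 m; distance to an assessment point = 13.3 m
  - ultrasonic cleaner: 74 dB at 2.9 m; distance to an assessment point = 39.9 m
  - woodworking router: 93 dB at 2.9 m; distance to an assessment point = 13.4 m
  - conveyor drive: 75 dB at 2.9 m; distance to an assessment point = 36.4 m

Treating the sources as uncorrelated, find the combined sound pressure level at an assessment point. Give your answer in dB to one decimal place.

79.9 dB

Propagate each source to the receiver with L = L_ref − 20·log₁₀(r/r_ref), then add intensities.
pump: 80 − 20·log₁₀(13.3/2.9) = 80 − 13.23 = 66.77 dB.
ultrasonic cleaner: 74 − 20·log₁₀(39.9/2.9) = 74 − 22.77 = 51.23 dB.
woodworking router: 93 − 20·log₁₀(13.4/2.9) = 93 − 13.29 = 79.71 dB.
conveyor drive: 75 − 20·log₁₀(36.4/2.9) = 75 − 21.97 = 53.03 dB.
Σ 10^(L/10) = 9.854e+07 → L_total = 10·log₁₀(9.854e+07) = 79.94 dB.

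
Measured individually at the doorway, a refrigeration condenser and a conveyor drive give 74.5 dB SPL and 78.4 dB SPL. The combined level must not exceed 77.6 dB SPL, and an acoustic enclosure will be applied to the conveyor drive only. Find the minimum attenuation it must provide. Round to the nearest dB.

Everything except the conveyor drive sums to 10^(74.5/10) = 2.818e+07 in linear terms, 74.50 dB SPL.
To meet 77.6 dB SPL overall, the treated conveyor drive may contribute at most 10^(77.6/10) − 2.818e+07 = 2.936e+07, i.e. 74.68 dB SPL.
Required insertion loss = 78.4 − 74.68 = 3.72 dB.

4 dB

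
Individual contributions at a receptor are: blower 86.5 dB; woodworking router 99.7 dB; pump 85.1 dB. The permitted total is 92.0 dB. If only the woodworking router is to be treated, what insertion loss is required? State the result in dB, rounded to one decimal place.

The untreated sources together contribute 10^(86.5/10) + 10^(85.1/10) = 7.703e+08, i.e. 88.87 dB.
The limit corresponds to 10^(92.0/10) = 1.585e+09; subtracting the fixed part leaves 8.146e+08 for the woodworking router, i.e. 89.11 dB.
Required insertion loss = 99.7 − 89.11 = 10.59 dB.

10.6 dB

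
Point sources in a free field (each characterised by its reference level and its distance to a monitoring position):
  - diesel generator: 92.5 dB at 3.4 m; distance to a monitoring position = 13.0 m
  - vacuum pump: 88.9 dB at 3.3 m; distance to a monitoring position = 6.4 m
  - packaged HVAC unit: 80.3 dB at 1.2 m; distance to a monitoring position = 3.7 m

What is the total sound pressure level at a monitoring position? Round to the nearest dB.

85 dB

First find each source's level at the receiver (point-source: −20·log₁₀(r/r_ref)), then combine on an intensity basis.
diesel generator: 92.5 − 20·log₁₀(13.0/3.4) = 92.5 − 11.65 = 80.85 dB.
vacuum pump: 88.9 − 20·log₁₀(6.4/3.3) = 88.9 − 5.75 = 83.15 dB.
packaged HVAC unit: 80.3 − 20·log₁₀(3.7/1.2) = 80.3 − 9.78 = 70.52 dB.
Σ 10^(L/10) = 3.393e+08 → L_total = 10·log₁₀(3.393e+08) = 85.31 dB.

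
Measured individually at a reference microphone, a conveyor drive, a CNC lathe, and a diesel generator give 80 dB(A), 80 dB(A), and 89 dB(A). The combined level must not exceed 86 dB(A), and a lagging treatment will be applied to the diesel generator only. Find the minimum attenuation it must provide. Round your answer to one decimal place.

6.0 dB

Everything except the diesel generator sums to 10^(80/10) + 10^(80/10) = 2.000e+08 in linear terms, 83.01 dB(A).
The limit corresponds to 10^(86/10) = 3.981e+08; subtracting the fixed part leaves 1.981e+08 for the diesel generator, i.e. 82.97 dB(A).
Required insertion loss = 89 − 82.97 = 6.03 dB.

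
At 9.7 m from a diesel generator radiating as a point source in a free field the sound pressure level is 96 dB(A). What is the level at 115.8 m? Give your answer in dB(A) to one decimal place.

For a point source, L₂ = L₁ − 20·log₁₀(r₂/r₁).
L₂ = 96 − 20·log₁₀(115.8/9.7) = 96 − 21.539 = 74.46 dB(A).

74.5 dB(A)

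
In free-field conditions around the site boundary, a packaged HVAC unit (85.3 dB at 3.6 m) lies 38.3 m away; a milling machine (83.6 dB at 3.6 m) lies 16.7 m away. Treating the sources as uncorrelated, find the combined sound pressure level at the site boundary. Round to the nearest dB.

First find each source's level at the receiver (point-source: −20·log₁₀(r/r_ref)), then combine on an intensity basis.
packaged HVAC unit: 85.3 − 20·log₁₀(38.3/3.6) = 85.3 − 20.54 = 64.76 dB.
milling machine: 83.6 − 20·log₁₀(16.7/3.6) = 83.6 − 13.33 = 70.27 dB.
Σ 10^(L/10) = 1.364e+07 → L_total = 10·log₁₀(1.364e+07) = 71.35 dB.

71 dB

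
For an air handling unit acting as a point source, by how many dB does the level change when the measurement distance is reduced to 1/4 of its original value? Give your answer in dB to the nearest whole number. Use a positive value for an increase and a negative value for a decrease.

A point source loses 6 dB per doubling of distance; generally ΔL = −20·log₁₀(r₂/r₁).
ΔL = −20·log₁₀(0.25) = +12.04 dB.

+12 dB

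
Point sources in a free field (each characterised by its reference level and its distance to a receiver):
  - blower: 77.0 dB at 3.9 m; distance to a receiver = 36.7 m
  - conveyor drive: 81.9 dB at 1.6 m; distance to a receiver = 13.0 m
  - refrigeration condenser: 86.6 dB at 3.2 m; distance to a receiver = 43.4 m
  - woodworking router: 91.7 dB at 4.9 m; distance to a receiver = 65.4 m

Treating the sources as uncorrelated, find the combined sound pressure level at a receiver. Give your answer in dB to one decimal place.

71.4 dB

Propagate each source to the receiver with L = L_ref − 20·log₁₀(r/r_ref), then add intensities.
blower: 77.0 − 20·log₁₀(36.7/3.9) = 77.0 − 19.47 = 57.53 dB.
conveyor drive: 81.9 − 20·log₁₀(13.0/1.6) = 81.9 − 18.20 = 63.70 dB.
refrigeration condenser: 86.6 − 20·log₁₀(43.4/3.2) = 86.6 − 22.65 = 63.95 dB.
woodworking router: 91.7 − 20·log₁₀(65.4/4.9) = 91.7 − 22.51 = 69.19 dB.
Σ 10^(L/10) = 1.370e+07 → L_total = 10·log₁₀(1.370e+07) = 71.37 dB.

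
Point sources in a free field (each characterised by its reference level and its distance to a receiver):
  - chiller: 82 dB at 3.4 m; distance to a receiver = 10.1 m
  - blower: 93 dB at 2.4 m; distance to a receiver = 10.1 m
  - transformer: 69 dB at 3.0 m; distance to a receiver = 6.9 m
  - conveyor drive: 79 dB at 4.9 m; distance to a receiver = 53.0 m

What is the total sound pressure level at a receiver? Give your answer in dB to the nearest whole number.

Propagate each source to the receiver with L = L_ref − 20·log₁₀(r/r_ref), then add intensities.
chiller: 82 − 20·log₁₀(10.1/3.4) = 82 − 9.46 = 72.54 dB.
blower: 93 − 20·log₁₀(10.1/2.4) = 93 − 12.48 = 80.52 dB.
transformer: 69 − 20·log₁₀(6.9/3.0) = 69 − 7.23 = 61.77 dB.
conveyor drive: 79 − 20·log₁₀(53.0/4.9) = 79 − 20.68 = 58.32 dB.
Σ 10^(L/10) = 1.328e+08 → L_total = 10·log₁₀(1.328e+08) = 81.23 dB.

81 dB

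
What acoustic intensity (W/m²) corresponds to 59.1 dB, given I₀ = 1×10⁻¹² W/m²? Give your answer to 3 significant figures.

L = 10·log₁₀(I/I₀) ⇒ I = I₀·10^(L/10) = 10⁻¹² × 10^5.91.

8.13e-07 W/m²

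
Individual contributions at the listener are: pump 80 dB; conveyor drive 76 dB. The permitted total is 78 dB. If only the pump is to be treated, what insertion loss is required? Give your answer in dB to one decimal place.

The untreated sources together contribute 10^(76/10) = 3.981e+07, i.e. 76.00 dB.
The limit corresponds to 10^(78/10) = 6.310e+07; subtracting the fixed part leaves 2.329e+07 for the pump, i.e. 73.67 dB.
Required insertion loss = 80 − 73.67 = 6.33 dB.

6.3 dB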